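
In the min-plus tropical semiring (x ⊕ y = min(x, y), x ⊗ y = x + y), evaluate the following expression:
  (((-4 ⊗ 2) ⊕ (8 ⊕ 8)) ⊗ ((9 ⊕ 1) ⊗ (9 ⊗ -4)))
(((-4 ⊗ 2) ⊕ (8 ⊕ 8)) ⊗ ((9 ⊕ 1) ⊗ (9 ⊗ -4))) = 4

Expand innermost to outermost. Recall ⊕ takes the minimum of its arguments and ⊗ takes their sum. Working out the expression (((-4 ⊗ 2) ⊕ (8 ⊕ 8)) ⊗ ((9 ⊕ 1) ⊗ (9 ⊗ -4))) gives 4.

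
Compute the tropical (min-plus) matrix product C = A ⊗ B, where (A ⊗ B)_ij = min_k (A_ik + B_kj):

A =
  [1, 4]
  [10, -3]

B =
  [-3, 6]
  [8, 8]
A ⊗ B =
  [-2, 7]
  [5, 5]

Apply the min-plus product entry-by-entry:
  C[0][0] = min over k of (A[0][0] + B[0][0] = 1 + -3 = -2, A[0][1] + B[1][0] = 4 + 8 = 12) = -2 (attained at k = 0)
  C[0][1] = min over k of (A[0][0] + B[0][1] = 1 + 6 = 7, A[0][1] + B[1][1] = 4 + 8 = 12) = 7 (attained at k = 0)
  C[1][0] = min over k of (A[1][0] + B[0][0] = 10 + -3 = 7, A[1][1] + B[1][0] = -3 + 8 = 5) = 5 (attained at k = 1)
  C[1][1] = min over k of (A[1][0] + B[0][1] = 10 + 6 = 16, A[1][1] + B[1][1] = -3 + 8 = 5) = 5 (attained at k = 1)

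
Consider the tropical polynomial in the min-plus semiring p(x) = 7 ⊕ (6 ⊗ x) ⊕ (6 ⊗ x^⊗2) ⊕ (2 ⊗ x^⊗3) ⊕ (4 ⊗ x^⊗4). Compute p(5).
p(5) = 7

A tropical monomial a ⊗ x^⊗i evaluates to a + i · x. Evaluating each term at x = 5:
  Term 0 contributes 7 + 0 · 5 = 7
  Term 1 contributes 6 + 1 · 5 = 11
  Term 2 contributes 6 + 2 · 5 = 16
  Term 3 contributes 2 + 3 · 5 = 17
  Term 4 contributes 4 + 4 · 5 = 24
p(5) = ⊕ of these = min[7, 11, 16, 17, 24] = 7.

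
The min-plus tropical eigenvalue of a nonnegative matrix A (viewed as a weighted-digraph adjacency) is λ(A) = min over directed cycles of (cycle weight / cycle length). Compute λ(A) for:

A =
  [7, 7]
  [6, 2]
λ(A) = 2

Enumerate directed cycles and compute their means (weight / length). Sample:
  cycle 0 → 0: weight = 7, length = 1, mean = 7/1 ≈ 7.000
  cycle 1 → 1: weight = 2, length = 1, mean = 2/1 ≈ 2.000
  cycle 0 → 1 → 0: weight = 13, length = 2, mean = 13/2 ≈ 6.500
  cycle 1 → 0 → 1: weight = 13, length = 2, mean = 13/2 ≈ 6.500
Minimum mean = 2.000, attained e.g. along the cycle 1 → 1 with weight 2 and length 1. So λ(A) = 2/1 = 2.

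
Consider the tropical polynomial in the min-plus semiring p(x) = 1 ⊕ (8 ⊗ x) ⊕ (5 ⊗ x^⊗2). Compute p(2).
p(2) = 1

A tropical monomial a ⊗ x^⊗i evaluates to a + i · x. Evaluating each term at x = 2:
  Term 0 contributes 1 + 0 · 2 = 1
  Term 1 contributes 8 + 1 · 2 = 10
  Term 2 contributes 5 + 2 · 2 = 9
p(2) = ⊕ of these = min[1, 10, 9] = 1.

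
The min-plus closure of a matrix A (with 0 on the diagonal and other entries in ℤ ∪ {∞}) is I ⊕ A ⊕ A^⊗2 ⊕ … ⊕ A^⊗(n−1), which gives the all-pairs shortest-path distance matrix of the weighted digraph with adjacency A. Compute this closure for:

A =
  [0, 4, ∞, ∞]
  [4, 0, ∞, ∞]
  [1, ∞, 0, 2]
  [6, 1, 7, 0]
Closure =
  [0, 4, ∞, ∞]
  [4, 0, ∞, ∞]
  [1, 3, 0, 2]
  [5, 1, 7, 0]

This is the Floyd-Warshall all-pairs shortest-path computation. For each intermediate vertex k = 0, 1, …, 3, update dist[i][j] ← min(dist[i][j], dist[i][k] + dist[k][j]). The final matrix gives, for each (i, j), the minimum total weight of any directed path from i to j (possibly empty when i = j).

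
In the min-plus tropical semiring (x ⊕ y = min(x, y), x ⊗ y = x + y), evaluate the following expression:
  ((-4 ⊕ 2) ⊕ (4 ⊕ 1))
((-4 ⊕ 2) ⊕ (4 ⊕ 1)) = -4

Expand innermost to outermost. Recall ⊕ takes the minimum of its arguments and ⊗ takes their sum. Working out the expression ((-4 ⊕ 2) ⊕ (4 ⊕ 1)) gives -4.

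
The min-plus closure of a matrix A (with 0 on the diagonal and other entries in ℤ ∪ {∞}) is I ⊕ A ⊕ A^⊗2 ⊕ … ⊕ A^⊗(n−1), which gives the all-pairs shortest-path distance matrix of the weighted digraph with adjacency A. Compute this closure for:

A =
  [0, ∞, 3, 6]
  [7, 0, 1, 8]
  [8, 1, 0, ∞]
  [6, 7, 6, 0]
Closure =
  [0, 4, 3, 6]
  [7, 0, 1, 8]
  [8, 1, 0, 9]
  [6, 7, 6, 0]

This is the Floyd-Warshall all-pairs shortest-path computation. For each intermediate vertex k = 0, 1, …, 3, update dist[i][j] ← min(dist[i][j], dist[i][k] + dist[k][j]). The final matrix gives, for each (i, j), the minimum total weight of any directed path from i to j (possibly empty when i = j).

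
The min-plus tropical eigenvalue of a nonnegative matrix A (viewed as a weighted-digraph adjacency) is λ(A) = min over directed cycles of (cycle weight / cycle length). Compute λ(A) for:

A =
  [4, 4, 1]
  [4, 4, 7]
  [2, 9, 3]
λ(A) = 3/2

Enumerate directed cycles and compute their means (weight / length). Sample:
  cycle 0 → 0: weight = 4, length = 1, mean = 4/1 ≈ 4.000
  cycle 1 → 1: weight = 4, length = 1, mean = 4/1 ≈ 4.000
  cycle 2 → 2: weight = 3, length = 1, mean = 3/1 ≈ 3.000
  cycle 0 → 1 → 0: weight = 8, length = 2, mean = 8/2 ≈ 4.000
  cycle 0 → 2 → 0: weight = 3, length = 2, mean = 3/2 ≈ 1.500
  cycle 1 → 0 → 1: weight = 8, length = 2, mean = 8/2 ≈ 4.000
Minimum mean = 1.500, attained e.g. along the cycle 0 → 2 → 0 with weight 3 and length 2. So λ(A) = 3/2 = 3/2.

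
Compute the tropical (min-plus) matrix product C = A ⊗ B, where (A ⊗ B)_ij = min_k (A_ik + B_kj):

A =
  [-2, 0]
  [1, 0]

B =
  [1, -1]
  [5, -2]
A ⊗ B =
  [-1, -3]
  [2, -2]

Apply the min-plus product entry-by-entry:
  C[0][0] = min over k of (A[0][0] + B[0][0] = -2 + 1 = -1, A[0][1] + B[1][0] = 0 + 5 = 5) = -1 (attained at k = 0)
  C[0][1] = min over k of (A[0][0] + B[0][1] = -2 + -1 = -3, A[0][1] + B[1][1] = 0 + -2 = -2) = -3 (attained at k = 0)
  C[1][0] = min over k of (A[1][0] + B[0][0] = 1 + 1 = 2, A[1][1] + B[1][0] = 0 + 5 = 5) = 2 (attained at k = 0)
  C[1][1] = min over k of (A[1][0] + B[0][1] = 1 + -1 = 0, A[1][1] + B[1][1] = 0 + -2 = -2) = -2 (attained at k = 1)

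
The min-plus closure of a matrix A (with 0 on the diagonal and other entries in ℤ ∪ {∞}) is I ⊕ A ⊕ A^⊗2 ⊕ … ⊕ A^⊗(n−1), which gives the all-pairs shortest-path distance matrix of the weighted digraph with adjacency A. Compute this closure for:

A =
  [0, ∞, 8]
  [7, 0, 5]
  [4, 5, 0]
Closure =
  [0, 13, 8]
  [7, 0, 5]
  [4, 5, 0]

This is the Floyd-Warshall all-pairs shortest-path computation. For each intermediate vertex k = 0, 1, …, 2, update dist[i][j] ← min(dist[i][j], dist[i][k] + dist[k][j]). The final matrix gives, for each (i, j), the minimum total weight of any directed path from i to j (possibly empty when i = j).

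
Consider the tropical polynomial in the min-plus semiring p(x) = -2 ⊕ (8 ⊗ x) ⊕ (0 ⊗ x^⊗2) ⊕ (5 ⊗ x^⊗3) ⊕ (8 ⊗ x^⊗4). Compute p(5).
p(5) = -2

A tropical monomial a ⊗ x^⊗i evaluates to a + i · x. Evaluating each term at x = 5:
  Term 0 contributes -2 + 0 · 5 = -2
  Term 1 contributes 8 + 1 · 5 = 13
  Term 2 contributes 0 + 2 · 5 = 10
  Term 3 contributes 5 + 3 · 5 = 20
  Term 4 contributes 8 + 4 · 5 = 28
p(5) = ⊕ of these = min[-2, 13, 10, 20, 28] = -2.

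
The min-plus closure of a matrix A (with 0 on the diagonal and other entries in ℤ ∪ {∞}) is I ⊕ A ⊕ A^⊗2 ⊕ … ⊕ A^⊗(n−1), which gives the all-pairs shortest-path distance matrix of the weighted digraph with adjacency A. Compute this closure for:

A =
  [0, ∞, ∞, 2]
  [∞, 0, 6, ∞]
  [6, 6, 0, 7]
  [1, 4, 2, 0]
Closure =
  [0, 6, 4, 2]
  [12, 0, 6, 13]
  [6, 6, 0, 7]
  [1, 4, 2, 0]

This is the Floyd-Warshall all-pairs shortest-path computation. For each intermediate vertex k = 0, 1, …, 3, update dist[i][j] ← min(dist[i][j], dist[i][k] + dist[k][j]). The final matrix gives, for each (i, j), the minimum total weight of any directed path from i to j (possibly empty when i = j).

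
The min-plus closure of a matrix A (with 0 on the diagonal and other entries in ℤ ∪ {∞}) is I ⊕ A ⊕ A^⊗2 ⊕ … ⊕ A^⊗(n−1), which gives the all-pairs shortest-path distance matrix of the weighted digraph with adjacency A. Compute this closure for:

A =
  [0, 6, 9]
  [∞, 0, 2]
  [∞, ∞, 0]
Closure =
  [0, 6, 8]
  [∞, 0, 2]
  [∞, ∞, 0]

This is the Floyd-Warshall all-pairs shortest-path computation. For each intermediate vertex k = 0, 1, …, 2, update dist[i][j] ← min(dist[i][j], dist[i][k] + dist[k][j]). The final matrix gives, for each (i, j), the minimum total weight of any directed path from i to j (possibly empty when i = j).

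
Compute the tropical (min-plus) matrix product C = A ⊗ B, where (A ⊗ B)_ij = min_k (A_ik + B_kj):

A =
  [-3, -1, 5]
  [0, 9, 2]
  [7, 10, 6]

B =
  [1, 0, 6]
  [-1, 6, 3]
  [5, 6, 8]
A ⊗ B =
  [-2, -3, 2]
  [1, 0, 6]
  [8, 7, 13]

Apply the min-plus product entry-by-entry:
  C[0][0] = min over k of (A[0][0] + B[0][0] = -3 + 1 = -2, A[0][1] + B[1][0] = -1 + -1 = -2, A[0][2] + B[2][0] = 5 + 5 = 10) = -2 (attained at k = 0)
  C[0][1] = min over k of (A[0][0] + B[0][1] = -3 + 0 = -3, A[0][1] + B[1][1] = -1 + 6 = 5, A[0][2] + B[2][1] = 5 + 6 = 11) = -3 (attained at k = 0)
  C[0][2] = min over k of (A[0][0] + B[0][2] = -3 + 6 = 3, A[0][1] + B[1][2] = -1 + 3 = 2, A[0][2] + B[2][2] = 5 + 8 = 13) = 2 (attained at k = 1)
  C[1][0] = min over k of (A[1][0] + B[0][0] = 0 + 1 = 1, A[1][1] + B[1][0] = 9 + -1 = 8, A[1][2] + B[2][0] = 2 + 5 = 7) = 1 (attained at k = 0)
  C[1][1] = min over k of (A[1][0] + B[0][1] = 0 + 0 = 0, A[1][1] + B[1][1] = 9 + 6 = 15, A[1][2] + B[2][1] = 2 + 6 = 8) = 0 (attained at k = 0)
  C[1][2] = min over k of (A[1][0] + B[0][2] = 0 + 6 = 6, A[1][1] + B[1][2] = 9 + 3 = 12, A[1][2] + B[2][2] = 2 + 8 = 10) = 6 (attained at k = 0)
  C[2][0] = min over k of (A[2][0] + B[0][0] = 7 + 1 = 8, A[2][1] + B[1][0] = 10 + -1 = 9, A[2][2] + B[2][0] = 6 + 5 = 11) = 8 (attained at k = 0)
  C[2][1] = min over k of (A[2][0] + B[0][1] = 7 + 0 = 7, A[2][1] + B[1][1] = 10 + 6 = 16, A[2][2] + B[2][1] = 6 + 6 = 12) = 7 (attained at k = 0)
  C[2][2] = min over k of (A[2][0] + B[0][2] = 7 + 6 = 13, A[2][1] + B[1][2] = 10 + 3 = 13, A[2][2] + B[2][2] = 6 + 8 = 14) = 13 (attained at k = 0)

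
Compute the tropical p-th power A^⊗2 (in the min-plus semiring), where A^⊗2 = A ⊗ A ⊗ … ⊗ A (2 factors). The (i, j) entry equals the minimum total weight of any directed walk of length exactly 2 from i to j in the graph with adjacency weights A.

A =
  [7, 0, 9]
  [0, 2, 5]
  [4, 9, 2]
A^⊗2 =
  [0, 2, 5]
  [2, 0, 7]
  [6, 4, 4]

Each entry (A^⊗2)_ij equals the minimum over all length-2 walks i = v_0 → v_1 → … → v_2 = j of Σ_t A[v_t][v_{t+1}]. For example, for (i, j) = (0, 2) we minimise over 3 possible intermediate vertex sequences; the minimum is 5, attained along the walk 0 → 1 → 2.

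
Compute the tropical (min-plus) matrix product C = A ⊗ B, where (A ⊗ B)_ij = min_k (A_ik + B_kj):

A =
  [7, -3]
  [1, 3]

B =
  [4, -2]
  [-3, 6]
A ⊗ B =
  [-6, 3]
  [0, -1]

Apply the min-plus product entry-by-entry:
  C[0][0] = min over k of (A[0][0] + B[0][0] = 7 + 4 = 11, A[0][1] + B[1][0] = -3 + -3 = -6) = -6 (attained at k = 1)
  C[0][1] = min over k of (A[0][0] + B[0][1] = 7 + -2 = 5, A[0][1] + B[1][1] = -3 + 6 = 3) = 3 (attained at k = 1)
  C[1][0] = min over k of (A[1][0] + B[0][0] = 1 + 4 = 5, A[1][1] + B[1][0] = 3 + -3 = 0) = 0 (attained at k = 1)
  C[1][1] = min over k of (A[1][0] + B[0][1] = 1 + -2 = -1, A[1][1] + B[1][1] = 3 + 6 = 9) = -1 (attained at k = 0)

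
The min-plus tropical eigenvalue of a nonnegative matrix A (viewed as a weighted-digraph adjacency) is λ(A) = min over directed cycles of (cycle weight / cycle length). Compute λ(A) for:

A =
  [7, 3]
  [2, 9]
λ(A) = 5/2

Enumerate directed cycles and compute their means (weight / length). Sample:
  cycle 0 → 0: weight = 7, length = 1, mean = 7/1 ≈ 7.000
  cycle 1 → 1: weight = 9, length = 1, mean = 9/1 ≈ 9.000
  cycle 0 → 1 → 0: weight = 5, length = 2, mean = 5/2 ≈ 2.500
  cycle 1 → 0 → 1: weight = 5, length = 2, mean = 5/2 ≈ 2.500
Minimum mean = 2.500, attained e.g. along the cycle 0 → 1 → 0 with weight 5 and length 2. So λ(A) = 5/2 = 5/2.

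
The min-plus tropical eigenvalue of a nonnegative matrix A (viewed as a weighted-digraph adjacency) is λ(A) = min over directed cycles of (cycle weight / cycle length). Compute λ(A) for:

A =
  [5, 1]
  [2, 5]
λ(A) = 3/2

Enumerate directed cycles and compute their means (weight / length). Sample:
  cycle 0 → 0: weight = 5, length = 1, mean = 5/1 ≈ 5.000
  cycle 1 → 1: weight = 5, length = 1, mean = 5/1 ≈ 5.000
  cycle 0 → 1 → 0: weight = 3, length = 2, mean = 3/2 ≈ 1.500
  cycle 1 → 0 → 1: weight = 3, length = 2, mean = 3/2 ≈ 1.500
Minimum mean = 1.500, attained e.g. along the cycle 0 → 1 → 0 with weight 3 and length 2. So λ(A) = 3/2 = 3/2.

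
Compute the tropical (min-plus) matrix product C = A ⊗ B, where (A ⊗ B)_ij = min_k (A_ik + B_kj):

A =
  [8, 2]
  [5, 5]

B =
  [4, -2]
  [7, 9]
A ⊗ B =
  [9, 6]
  [9, 3]

Apply the min-plus product entry-by-entry:
  C[0][0] = min over k of (A[0][0] + B[0][0] = 8 + 4 = 12, A[0][1] + B[1][0] = 2 + 7 = 9) = 9 (attained at k = 1)
  C[0][1] = min over k of (A[0][0] + B[0][1] = 8 + -2 = 6, A[0][1] + B[1][1] = 2 + 9 = 11) = 6 (attained at k = 0)
  C[1][0] = min over k of (A[1][0] + B[0][0] = 5 + 4 = 9, A[1][1] + B[1][0] = 5 + 7 = 12) = 9 (attained at k = 0)
  C[1][1] = min over k of (A[1][0] + B[0][1] = 5 + -2 = 3, A[1][1] + B[1][1] = 5 + 9 = 14) = 3 (attained at k = 0)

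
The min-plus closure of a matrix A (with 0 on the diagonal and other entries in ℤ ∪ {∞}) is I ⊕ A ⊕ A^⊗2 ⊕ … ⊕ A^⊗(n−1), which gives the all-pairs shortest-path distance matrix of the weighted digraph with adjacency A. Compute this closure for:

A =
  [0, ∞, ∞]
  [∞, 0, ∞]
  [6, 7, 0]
Closure =
  [0, ∞, ∞]
  [∞, 0, ∞]
  [6, 7, 0]

This is the Floyd-Warshall all-pairs shortest-path computation. For each intermediate vertex k = 0, 1, …, 2, update dist[i][j] ← min(dist[i][j], dist[i][k] + dist[k][j]). The final matrix gives, for each (i, j), the minimum total weight of any directed path from i to j (possibly empty when i = j).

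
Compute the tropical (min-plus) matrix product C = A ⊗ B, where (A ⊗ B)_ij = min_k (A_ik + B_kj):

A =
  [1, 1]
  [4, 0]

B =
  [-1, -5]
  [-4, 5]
A ⊗ B =
  [-3, -4]
  [-4, -1]

Apply the min-plus product entry-by-entry:
  C[0][0] = min over k of (A[0][0] + B[0][0] = 1 + -1 = 0, A[0][1] + B[1][0] = 1 + -4 = -3) = -3 (attained at k = 1)
  C[0][1] = min over k of (A[0][0] + B[0][1] = 1 + -5 = -4, A[0][1] + B[1][1] = 1 + 5 = 6) = -4 (attained at k = 0)
  C[1][0] = min over k of (A[1][0] + B[0][0] = 4 + -1 = 3, A[1][1] + B[1][0] = 0 + -4 = -4) = -4 (attained at k = 1)
  C[1][1] = min over k of (A[1][0] + B[0][1] = 4 + -5 = -1, A[1][1] + B[1][1] = 0 + 5 = 5) = -1 (attained at k = 0)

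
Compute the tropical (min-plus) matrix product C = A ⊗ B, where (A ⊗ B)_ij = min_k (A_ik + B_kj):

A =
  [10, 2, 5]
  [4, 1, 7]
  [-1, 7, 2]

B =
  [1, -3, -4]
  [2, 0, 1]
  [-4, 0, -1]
A ⊗ B =
  [1, 2, 3]
  [3, 1, 0]
  [-2, -4, -5]

Apply the min-plus product entry-by-entry:
  C[0][0] = min over k of (A[0][0] + B[0][0] = 10 + 1 = 11, A[0][1] + B[1][0] = 2 + 2 = 4, A[0][2] + B[2][0] = 5 + -4 = 1) = 1 (attained at k = 2)
  C[0][1] = min over k of (A[0][0] + B[0][1] = 10 + -3 = 7, A[0][1] + B[1][1] = 2 + 0 = 2, A[0][2] + B[2][1] = 5 + 0 = 5) = 2 (attained at k = 1)
  C[0][2] = min over k of (A[0][0] + B[0][2] = 10 + -4 = 6, A[0][1] + B[1][2] = 2 + 1 = 3, A[0][2] + B[2][2] = 5 + -1 = 4) = 3 (attained at k = 1)
  C[1][0] = min over k of (A[1][0] + B[0][0] = 4 + 1 = 5, A[1][1] + B[1][0] = 1 + 2 = 3, A[1][2] + B[2][0] = 7 + -4 = 3) = 3 (attained at k = 1)
  C[1][1] = min over k of (A[1][0] + B[0][1] = 4 + -3 = 1, A[1][1] + B[1][1] = 1 + 0 = 1, A[1][2] + B[2][1] = 7 + 0 = 7) = 1 (attained at k = 0)
  C[1][2] = min over k of (A[1][0] + B[0][2] = 4 + -4 = 0, A[1][1] + B[1][2] = 1 + 1 = 2, A[1][2] + B[2][2] = 7 + -1 = 6) = 0 (attained at k = 0)
  C[2][0] = min over k of (A[2][0] + B[0][0] = -1 + 1 = 0, A[2][1] + B[1][0] = 7 + 2 = 9, A[2][2] + B[2][0] = 2 + -4 = -2) = -2 (attained at k = 2)
  C[2][1] = min over k of (A[2][0] + B[0][1] = -1 + -3 = -4, A[2][1] + B[1][1] = 7 + 0 = 7, A[2][2] + B[2][1] = 2 + 0 = 2) = -4 (attained at k = 0)
  C[2][2] = min over k of (A[2][0] + B[0][2] = -1 + -4 = -5, A[2][1] + B[1][2] = 7 + 1 = 8, A[2][2] + B[2][2] = 2 + -1 = 1) = -5 (attained at k = 0)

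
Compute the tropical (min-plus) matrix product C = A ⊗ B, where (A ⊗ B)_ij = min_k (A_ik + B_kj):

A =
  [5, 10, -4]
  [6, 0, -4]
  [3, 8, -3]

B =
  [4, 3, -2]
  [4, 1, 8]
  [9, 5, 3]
A ⊗ B =
  [5, 1, -1]
  [4, 1, -1]
  [6, 2, 0]

Apply the min-plus product entry-by-entry:
  C[0][0] = min over k of (A[0][0] + B[0][0] = 5 + 4 = 9, A[0][1] + B[1][0] = 10 + 4 = 14, A[0][2] + B[2][0] = -4 + 9 = 5) = 5 (attained at k = 2)
  C[0][1] = min over k of (A[0][0] + B[0][1] = 5 + 3 = 8, A[0][1] + B[1][1] = 10 + 1 = 11, A[0][2] + B[2][1] = -4 + 5 = 1) = 1 (attained at k = 2)
  C[0][2] = min over k of (A[0][0] + B[0][2] = 5 + -2 = 3, A[0][1] + B[1][2] = 10 + 8 = 18, A[0][2] + B[2][2] = -4 + 3 = -1) = -1 (attained at k = 2)
  C[1][0] = min over k of (A[1][0] + B[0][0] = 6 + 4 = 10, A[1][1] + B[1][0] = 0 + 4 = 4, A[1][2] + B[2][0] = -4 + 9 = 5) = 4 (attained at k = 1)
  C[1][1] = min over k of (A[1][0] + B[0][1] = 6 + 3 = 9, A[1][1] + B[1][1] = 0 + 1 = 1, A[1][2] + B[2][1] = -4 + 5 = 1) = 1 (attained at k = 1)
  C[1][2] = min over k of (A[1][0] + B[0][2] = 6 + -2 = 4, A[1][1] + B[1][2] = 0 + 8 = 8, A[1][2] + B[2][2] = -4 + 3 = -1) = -1 (attained at k = 2)
  C[2][0] = min over k of (A[2][0] + B[0][0] = 3 + 4 = 7, A[2][1] + B[1][0] = 8 + 4 = 12, A[2][2] + B[2][0] = -3 + 9 = 6) = 6 (attained at k = 2)
  C[2][1] = min over k of (A[2][0] + B[0][1] = 3 + 3 = 6, A[2][1] + B[1][1] = 8 + 1 = 9, A[2][2] + B[2][1] = -3 + 5 = 2) = 2 (attained at k = 2)
  C[2][2] = min over k of (A[2][0] + B[0][2] = 3 + -2 = 1, A[2][1] + B[1][2] = 8 + 8 = 16, A[2][2] + B[2][2] = -3 + 3 = 0) = 0 (attained at k = 2)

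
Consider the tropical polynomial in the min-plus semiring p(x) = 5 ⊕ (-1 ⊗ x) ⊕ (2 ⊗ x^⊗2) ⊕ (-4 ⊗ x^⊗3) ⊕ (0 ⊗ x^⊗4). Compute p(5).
p(5) = 4

A tropical monomial a ⊗ x^⊗i evaluates to a + i · x. Evaluating each term at x = 5:
  Term 0 contributes 5 + 0 · 5 = 5
  Term 1 contributes -1 + 1 · 5 = 4
  Term 2 contributes 2 + 2 · 5 = 12
  Term 3 contributes -4 + 3 · 5 = 11
  Term 4 contributes 0 + 4 · 5 = 20
p(5) = ⊕ of these = min[5, 4, 12, 11, 20] = 4.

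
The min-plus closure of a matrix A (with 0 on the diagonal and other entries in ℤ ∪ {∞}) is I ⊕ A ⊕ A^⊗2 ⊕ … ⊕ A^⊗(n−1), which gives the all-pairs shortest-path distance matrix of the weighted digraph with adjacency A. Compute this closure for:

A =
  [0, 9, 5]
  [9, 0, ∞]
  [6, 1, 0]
Closure =
  [0, 6, 5]
  [9, 0, 14]
  [6, 1, 0]

This is the Floyd-Warshall all-pairs shortest-path computation. For each intermediate vertex k = 0, 1, …, 2, update dist[i][j] ← min(dist[i][j], dist[i][k] + dist[k][j]). The final matrix gives, for each (i, j), the minimum total weight of any directed path from i to j (possibly empty when i = j).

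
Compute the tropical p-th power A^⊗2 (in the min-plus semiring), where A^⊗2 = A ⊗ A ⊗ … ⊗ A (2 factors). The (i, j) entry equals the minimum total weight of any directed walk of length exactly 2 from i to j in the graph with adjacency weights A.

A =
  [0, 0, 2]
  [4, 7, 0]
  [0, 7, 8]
A^⊗2 =
  [0, 0, 0]
  [0, 4, 6]
  [0, 0, 2]

Each entry (A^⊗2)_ij equals the minimum over all length-2 walks i = v_0 → v_1 → … → v_2 = j of Σ_t A[v_t][v_{t+1}]. For example, for (i, j) = (0, 2) we minimise over 3 possible intermediate vertex sequences; the minimum is 0, attained along the walk 0 → 1 → 2.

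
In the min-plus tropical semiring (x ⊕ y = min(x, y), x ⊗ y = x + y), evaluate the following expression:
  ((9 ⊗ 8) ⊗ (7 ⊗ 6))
((9 ⊗ 8) ⊗ (7 ⊗ 6)) = 30

Expand innermost to outermost. Recall ⊕ takes the minimum of its arguments and ⊗ takes their sum. Working out the expression ((9 ⊗ 8) ⊗ (7 ⊗ 6)) gives 30.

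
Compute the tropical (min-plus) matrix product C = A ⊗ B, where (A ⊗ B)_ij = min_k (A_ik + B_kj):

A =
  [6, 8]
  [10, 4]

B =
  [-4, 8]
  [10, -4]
A ⊗ B =
  [2, 4]
  [6, 0]

Apply the min-plus product entry-by-entry:
  C[0][0] = min over k of (A[0][0] + B[0][0] = 6 + -4 = 2, A[0][1] + B[1][0] = 8 + 10 = 18) = 2 (attained at k = 0)
  C[0][1] = min over k of (A[0][0] + B[0][1] = 6 + 8 = 14, A[0][1] + B[1][1] = 8 + -4 = 4) = 4 (attained at k = 1)
  C[1][0] = min over k of (A[1][0] + B[0][0] = 10 + -4 = 6, A[1][1] + B[1][0] = 4 + 10 = 14) = 6 (attained at k = 0)
  C[1][1] = min over k of (A[1][0] + B[0][1] = 10 + 8 = 18, A[1][1] + B[1][1] = 4 + -4 = 0) = 0 (attained at k = 1)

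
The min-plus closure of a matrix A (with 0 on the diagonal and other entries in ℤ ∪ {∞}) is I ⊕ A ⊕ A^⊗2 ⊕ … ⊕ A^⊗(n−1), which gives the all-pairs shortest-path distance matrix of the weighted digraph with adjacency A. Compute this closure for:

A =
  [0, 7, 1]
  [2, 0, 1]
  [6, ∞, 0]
Closure =
  [0, 7, 1]
  [2, 0, 1]
  [6, 13, 0]

This is the Floyd-Warshall all-pairs shortest-path computation. For each intermediate vertex k = 0, 1, …, 2, update dist[i][j] ← min(dist[i][j], dist[i][k] + dist[k][j]). The final matrix gives, for each (i, j), the minimum total weight of any directed path from i to j (possibly empty when i = j).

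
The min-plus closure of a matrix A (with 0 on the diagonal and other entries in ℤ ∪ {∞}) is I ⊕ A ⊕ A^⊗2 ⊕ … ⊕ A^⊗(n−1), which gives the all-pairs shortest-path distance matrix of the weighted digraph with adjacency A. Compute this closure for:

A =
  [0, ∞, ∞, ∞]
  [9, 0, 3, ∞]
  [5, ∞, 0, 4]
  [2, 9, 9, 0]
Closure =
  [0, ∞, ∞, ∞]
  [8, 0, 3, 7]
  [5, 13, 0, 4]
  [2, 9, 9, 0]

This is the Floyd-Warshall all-pairs shortest-path computation. For each intermediate vertex k = 0, 1, …, 3, update dist[i][j] ← min(dist[i][j], dist[i][k] + dist[k][j]). The final matrix gives, for each (i, j), the minimum total weight of any directed path from i to j (possibly empty when i = j).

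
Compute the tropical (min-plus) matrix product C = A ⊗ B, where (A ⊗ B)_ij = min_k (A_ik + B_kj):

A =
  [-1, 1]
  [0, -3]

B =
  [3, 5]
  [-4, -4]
A ⊗ B =
  [-3, -3]
  [-7, -7]

Apply the min-plus product entry-by-entry:
  C[0][0] = min over k of (A[0][0] + B[0][0] = -1 + 3 = 2, A[0][1] + B[1][0] = 1 + -4 = -3) = -3 (attained at k = 1)
  C[0][1] = min over k of (A[0][0] + B[0][1] = -1 + 5 = 4, A[0][1] + B[1][1] = 1 + -4 = -3) = -3 (attained at k = 1)
  C[1][0] = min over k of (A[1][0] + B[0][0] = 0 + 3 = 3, A[1][1] + B[1][0] = -3 + -4 = -7) = -7 (attained at k = 1)
  C[1][1] = min over k of (A[1][0] + B[0][1] = 0 + 5 = 5, A[1][1] + B[1][1] = -3 + -4 = -7) = -7 (attained at k = 1)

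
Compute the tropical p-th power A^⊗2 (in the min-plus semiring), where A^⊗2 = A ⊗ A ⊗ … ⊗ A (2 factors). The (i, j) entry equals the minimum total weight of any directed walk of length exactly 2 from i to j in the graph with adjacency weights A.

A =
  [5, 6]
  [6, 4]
A^⊗2 =
  [10, 10]
  [10, 8]

Each entry (A^⊗2)_ij equals the minimum over all length-2 walks i = v_0 → v_1 → … → v_2 = j of Σ_t A[v_t][v_{t+1}]. For example, for (i, j) = (0, 1) we minimise over 2 possible intermediate vertex sequences; the minimum is 10, attained along the walk 0 → 1 → 1.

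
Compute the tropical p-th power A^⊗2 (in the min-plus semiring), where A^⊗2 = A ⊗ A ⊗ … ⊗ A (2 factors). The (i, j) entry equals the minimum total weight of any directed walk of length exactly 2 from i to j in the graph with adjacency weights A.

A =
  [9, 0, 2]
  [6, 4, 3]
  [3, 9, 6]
A^⊗2 =
  [5, 4, 3]
  [6, 6, 7]
  [9, 3, 5]

Each entry (A^⊗2)_ij equals the minimum over all length-2 walks i = v_0 → v_1 → … → v_2 = j of Σ_t A[v_t][v_{t+1}]. For example, for (i, j) = (0, 2) we minimise over 3 possible intermediate vertex sequences; the minimum is 3, attained along the walk 0 → 1 → 2.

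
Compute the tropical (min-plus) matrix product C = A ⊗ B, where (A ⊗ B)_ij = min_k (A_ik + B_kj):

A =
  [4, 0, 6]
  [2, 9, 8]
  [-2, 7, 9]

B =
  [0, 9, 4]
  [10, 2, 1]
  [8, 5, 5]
A ⊗ B =
  [4, 2, 1]
  [2, 11, 6]
  [-2, 7, 2]

Apply the min-plus product entry-by-entry:
  C[0][0] = min over k of (A[0][0] + B[0][0] = 4 + 0 = 4, A[0][1] + B[1][0] = 0 + 10 = 10, A[0][2] + B[2][0] = 6 + 8 = 14) = 4 (attained at k = 0)
  C[0][1] = min over k of (A[0][0] + B[0][1] = 4 + 9 = 13, A[0][1] + B[1][1] = 0 + 2 = 2, A[0][2] + B[2][1] = 6 + 5 = 11) = 2 (attained at k = 1)
  C[0][2] = min over k of (A[0][0] + B[0][2] = 4 + 4 = 8, A[0][1] + B[1][2] = 0 + 1 = 1, A[0][2] + B[2][2] = 6 + 5 = 11) = 1 (attained at k = 1)
  C[1][0] = min over k of (A[1][0] + B[0][0] = 2 + 0 = 2, A[1][1] + B[1][0] = 9 + 10 = 19, A[1][2] + B[2][0] = 8 + 8 = 16) = 2 (attained at k = 0)
  C[1][1] = min over k of (A[1][0] + B[0][1] = 2 + 9 = 11, A[1][1] + B[1][1] = 9 + 2 = 11, A[1][2] + B[2][1] = 8 + 5 = 13) = 11 (attained at k = 0)
  C[1][2] = min over k of (A[1][0] + B[0][2] = 2 + 4 = 6, A[1][1] + B[1][2] = 9 + 1 = 10, A[1][2] + B[2][2] = 8 + 5 = 13) = 6 (attained at k = 0)
  C[2][0] = min over k of (A[2][0] + B[0][0] = -2 + 0 = -2, A[2][1] + B[1][0] = 7 + 10 = 17, A[2][2] + B[2][0] = 9 + 8 = 17) = -2 (attained at k = 0)
  C[2][1] = min over k of (A[2][0] + B[0][1] = -2 + 9 = 7, A[2][1] + B[1][1] = 7 + 2 = 9, A[2][2] + B[2][1] = 9 + 5 = 14) = 7 (attained at k = 0)
  C[2][2] = min over k of (A[2][0] + B[0][2] = -2 + 4 = 2, A[2][1] + B[1][2] = 7 + 1 = 8, A[2][2] + B[2][2] = 9 + 5 = 14) = 2 (attained at k = 0)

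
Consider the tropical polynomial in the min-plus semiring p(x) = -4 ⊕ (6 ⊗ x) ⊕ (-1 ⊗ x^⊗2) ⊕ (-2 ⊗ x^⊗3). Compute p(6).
p(6) = -4

A tropical monomial a ⊗ x^⊗i evaluates to a + i · x. Evaluating each term at x = 6:
  Term 0 contributes -4 + 0 · 6 = -4
  Term 1 contributes 6 + 1 · 6 = 12
  Term 2 contributes -1 + 2 · 6 = 11
  Term 3 contributes -2 + 3 · 6 = 16
p(6) = ⊕ of these = min[-4, 12, 11, 16] = -4.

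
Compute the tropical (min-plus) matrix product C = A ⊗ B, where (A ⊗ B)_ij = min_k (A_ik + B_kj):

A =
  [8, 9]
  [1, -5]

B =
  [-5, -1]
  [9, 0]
A ⊗ B =
  [3, 7]
  [-4, -5]

Apply the min-plus product entry-by-entry:
  C[0][0] = min over k of (A[0][0] + B[0][0] = 8 + -5 = 3, A[0][1] + B[1][0] = 9 + 9 = 18) = 3 (attained at k = 0)
  C[0][1] = min over k of (A[0][0] + B[0][1] = 8 + -1 = 7, A[0][1] + B[1][1] = 9 + 0 = 9) = 7 (attained at k = 0)
  C[1][0] = min over k of (A[1][0] + B[0][0] = 1 + -5 = -4, A[1][1] + B[1][0] = -5 + 9 = 4) = -4 (attained at k = 0)
  C[1][1] = min over k of (A[1][0] + B[0][1] = 1 + -1 = 0, A[1][1] + B[1][1] = -5 + 0 = -5) = -5 (attained at k = 1)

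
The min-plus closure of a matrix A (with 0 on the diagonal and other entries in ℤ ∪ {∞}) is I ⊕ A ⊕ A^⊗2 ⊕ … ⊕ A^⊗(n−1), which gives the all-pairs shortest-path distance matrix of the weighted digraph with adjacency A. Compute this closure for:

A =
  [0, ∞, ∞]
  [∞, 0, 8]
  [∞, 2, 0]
Closure =
  [0, ∞, ∞]
  [∞, 0, 8]
  [∞, 2, 0]

This is the Floyd-Warshall all-pairs shortest-path computation. For each intermediate vertex k = 0, 1, …, 2, update dist[i][j] ← min(dist[i][j], dist[i][k] + dist[k][j]). The final matrix gives, for each (i, j), the minimum total weight of any directed path from i to j (possibly empty when i = j).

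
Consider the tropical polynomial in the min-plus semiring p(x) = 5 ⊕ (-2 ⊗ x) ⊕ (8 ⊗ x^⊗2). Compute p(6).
p(6) = 4

A tropical monomial a ⊗ x^⊗i evaluates to a + i · x. Evaluating each term at x = 6:
  Term 0 contributes 5 + 0 · 6 = 5
  Term 1 contributes -2 + 1 · 6 = 4
  Term 2 contributes 8 + 2 · 6 = 20
p(6) = ⊕ of these = min[5, 4, 20] = 4.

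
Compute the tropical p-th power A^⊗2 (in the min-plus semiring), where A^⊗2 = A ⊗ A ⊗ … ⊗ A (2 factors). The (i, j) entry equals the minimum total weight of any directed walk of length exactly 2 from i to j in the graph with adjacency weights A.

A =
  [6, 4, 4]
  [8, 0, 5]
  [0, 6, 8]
A^⊗2 =
  [4, 4, 9]
  [5, 0, 5]
  [6, 4, 4]

Each entry (A^⊗2)_ij equals the minimum over all length-2 walks i = v_0 → v_1 → … → v_2 = j of Σ_t A[v_t][v_{t+1}]. For example, for (i, j) = (0, 2) we minimise over 3 possible intermediate vertex sequences; the minimum is 9, attained along the walk 0 → 1 → 2.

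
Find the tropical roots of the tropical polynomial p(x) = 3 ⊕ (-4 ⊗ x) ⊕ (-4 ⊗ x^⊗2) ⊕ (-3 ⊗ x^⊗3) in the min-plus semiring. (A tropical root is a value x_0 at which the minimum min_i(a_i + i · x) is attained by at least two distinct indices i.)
Roots: {-1, 0, 7}

Each tropical root is a break point of the lower envelope of the lines y = a_i + i · x (there are 4 lines, with slopes 0, 1, ..., 3). Only the lines that attain the minimum somewhere contribute to roots; other lines are dominated. Here the surviving (envelope) indices are i = 3, i = 2, i = 1, i = 0.
Intersections between consecutive envelope lines give the roots: for adjacent envelope indices i < j the intersection is x = (a_i − a_j) / (j − i). Reading off the sorted break points: {-1, 0, 7}.
Verification: at each break x_0, at least two indices attain the minimum of min_i(a_i + i · x_0).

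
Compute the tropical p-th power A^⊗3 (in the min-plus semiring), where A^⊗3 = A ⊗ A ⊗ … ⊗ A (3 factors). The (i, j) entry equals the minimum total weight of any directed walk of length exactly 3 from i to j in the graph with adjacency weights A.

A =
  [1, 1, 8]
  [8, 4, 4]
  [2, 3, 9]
A^⊗3 =
  [3, 3, 6]
  [7, 7, 11]
  [4, 4, 7]

Each entry (A^⊗3)_ij equals the minimum over all length-3 walks i = v_0 → v_1 → … → v_3 = j of Σ_t A[v_t][v_{t+1}]. For example, for (i, j) = (0, 2) we minimise over 9 possible intermediate vertex sequences; the minimum is 6, attained along the walk 0 → 0 → 1 → 2.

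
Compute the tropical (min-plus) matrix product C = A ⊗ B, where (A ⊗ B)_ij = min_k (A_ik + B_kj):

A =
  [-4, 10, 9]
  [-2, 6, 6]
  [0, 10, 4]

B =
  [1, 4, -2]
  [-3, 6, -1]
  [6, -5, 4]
A ⊗ B =
  [-3, 0, -6]
  [-1, 1, -4]
  [1, -1, -2]

Apply the min-plus product entry-by-entry:
  C[0][0] = min over k of (A[0][0] + B[0][0] = -4 + 1 = -3, A[0][1] + B[1][0] = 10 + -3 = 7, A[0][2] + B[2][0] = 9 + 6 = 15) = -3 (attained at k = 0)
  C[0][1] = min over k of (A[0][0] + B[0][1] = -4 + 4 = 0, A[0][1] + B[1][1] = 10 + 6 = 16, A[0][2] + B[2][1] = 9 + -5 = 4) = 0 (attained at k = 0)
  C[0][2] = min over k of (A[0][0] + B[0][2] = -4 + -2 = -6, A[0][1] + B[1][2] = 10 + -1 = 9, A[0][2] + B[2][2] = 9 + 4 = 13) = -6 (attained at k = 0)
  C[1][0] = min over k of (A[1][0] + B[0][0] = -2 + 1 = -1, A[1][1] + B[1][0] = 6 + -3 = 3, A[1][2] + B[2][0] = 6 + 6 = 12) = -1 (attained at k = 0)
  C[1][1] = min over k of (A[1][0] + B[0][1] = -2 + 4 = 2, A[1][1] + B[1][1] = 6 + 6 = 12, A[1][2] + B[2][1] = 6 + -5 = 1) = 1 (attained at k = 2)
  C[1][2] = min over k of (A[1][0] + B[0][2] = -2 + -2 = -4, A[1][1] + B[1][2] = 6 + -1 = 5, A[1][2] + B[2][2] = 6 + 4 = 10) = -4 (attained at k = 0)
  C[2][0] = min over k of (A[2][0] + B[0][0] = 0 + 1 = 1, A[2][1] + B[1][0] = 10 + -3 = 7, A[2][2] + B[2][0] = 4 + 6 = 10) = 1 (attained at k = 0)
  C[2][1] = min over k of (A[2][0] + B[0][1] = 0 + 4 = 4, A[2][1] + B[1][1] = 10 + 6 = 16, A[2][2] + B[2][1] = 4 + -5 = -1) = -1 (attained at k = 2)
  C[2][2] = min over k of (A[2][0] + B[0][2] = 0 + -2 = -2, A[2][1] + B[1][2] = 10 + -1 = 9, A[2][2] + B[2][2] = 4 + 4 = 8) = -2 (attained at k = 0)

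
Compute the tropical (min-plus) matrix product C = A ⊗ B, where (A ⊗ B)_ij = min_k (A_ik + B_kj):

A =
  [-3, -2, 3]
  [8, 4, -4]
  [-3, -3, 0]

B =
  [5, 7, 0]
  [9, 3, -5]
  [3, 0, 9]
A ⊗ B =
  [2, 1, -7]
  [-1, -4, -1]
  [2, 0, -8]

Apply the min-plus product entry-by-entry:
  C[0][0] = min over k of (A[0][0] + B[0][0] = -3 + 5 = 2, A[0][1] + B[1][0] = -2 + 9 = 7, A[0][2] + B[2][0] = 3 + 3 = 6) = 2 (attained at k = 0)
  C[0][1] = min over k of (A[0][0] + B[0][1] = -3 + 7 = 4, A[0][1] + B[1][1] = -2 + 3 = 1, A[0][2] + B[2][1] = 3 + 0 = 3) = 1 (attained at k = 1)
  C[0][2] = min over k of (A[0][0] + B[0][2] = -3 + 0 = -3, A[0][1] + B[1][2] = -2 + -5 = -7, A[0][2] + B[2][2] = 3 + 9 = 12) = -7 (attained at k = 1)
  C[1][0] = min over k of (A[1][0] + B[0][0] = 8 + 5 = 13, A[1][1] + B[1][0] = 4 + 9 = 13, A[1][2] + B[2][0] = -4 + 3 = -1) = -1 (attained at k = 2)
  C[1][1] = min over k of (A[1][0] + B[0][1] = 8 + 7 = 15, A[1][1] + B[1][1] = 4 + 3 = 7, A[1][2] + B[2][1] = -4 + 0 = -4) = -4 (attained at k = 2)
  C[1][2] = min over k of (A[1][0] + B[0][2] = 8 + 0 = 8, A[1][1] + B[1][2] = 4 + -5 = -1, A[1][2] + B[2][2] = -4 + 9 = 5) = -1 (attained at k = 1)
  C[2][0] = min over k of (A[2][0] + B[0][0] = -3 + 5 = 2, A[2][1] + B[1][0] = -3 + 9 = 6, A[2][2] + B[2][0] = 0 + 3 = 3) = 2 (attained at k = 0)
  C[2][1] = min over k of (A[2][0] + B[0][1] = -3 + 7 = 4, A[2][1] + B[1][1] = -3 + 3 = 0, A[2][2] + B[2][1] = 0 + 0 = 0) = 0 (attained at k = 1)
  C[2][2] = min over k of (A[2][0] + B[0][2] = -3 + 0 = -3, A[2][1] + B[1][2] = -3 + -5 = -8, A[2][2] + B[2][2] = 0 + 9 = 9) = -8 (attained at k = 1)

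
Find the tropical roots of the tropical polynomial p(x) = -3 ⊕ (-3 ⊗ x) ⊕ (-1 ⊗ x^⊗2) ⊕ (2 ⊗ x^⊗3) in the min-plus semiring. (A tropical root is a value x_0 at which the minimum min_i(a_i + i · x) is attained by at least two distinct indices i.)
Roots: {-3, -2, 0}

Each tropical root is a break point of the lower envelope of the lines y = a_i + i · x (there are 4 lines, with slopes 0, 1, ..., 3). Only the lines that attain the minimum somewhere contribute to roots; other lines are dominated. Here the surviving (envelope) indices are i = 3, i = 2, i = 1, i = 0.
Intersections between consecutive envelope lines give the roots: for adjacent envelope indices i < j the intersection is x = (a_i − a_j) / (j − i). Reading off the sorted break points: {-3, -2, 0}.
Verification: at each break x_0, at least two indices attain the minimum of min_i(a_i + i · x_0).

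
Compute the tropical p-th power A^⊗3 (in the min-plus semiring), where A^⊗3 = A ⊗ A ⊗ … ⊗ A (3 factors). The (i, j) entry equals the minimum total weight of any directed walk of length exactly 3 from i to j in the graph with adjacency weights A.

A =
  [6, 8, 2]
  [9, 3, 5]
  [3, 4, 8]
A^⊗3 =
  [11, 9, 7]
  [11, 9, 10]
  [8, 9, 11]

Each entry (A^⊗3)_ij equals the minimum over all length-3 walks i = v_0 → v_1 → … → v_3 = j of Σ_t A[v_t][v_{t+1}]. For example, for (i, j) = (0, 2) we minimise over 9 possible intermediate vertex sequences; the minimum is 7, attained along the walk 0 → 2 → 0 → 2.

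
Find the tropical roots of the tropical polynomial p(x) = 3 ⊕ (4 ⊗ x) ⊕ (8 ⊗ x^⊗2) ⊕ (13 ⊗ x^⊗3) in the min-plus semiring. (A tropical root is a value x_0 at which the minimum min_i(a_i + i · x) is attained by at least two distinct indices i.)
Roots: {-5, -4, -1}

Each tropical root is a break point of the lower envelope of the lines y = a_i + i · x (there are 4 lines, with slopes 0, 1, ..., 3). Only the lines that attain the minimum somewhere contribute to roots; other lines are dominated. Here the surviving (envelope) indices are i = 3, i = 2, i = 1, i = 0.
Intersections between consecutive envelope lines give the roots: for adjacent envelope indices i < j the intersection is x = (a_i − a_j) / (j − i). Reading off the sorted break points: {-5, -4, -1}.
Verification: at each break x_0, at least two indices attain the minimum of min_i(a_i + i · x_0).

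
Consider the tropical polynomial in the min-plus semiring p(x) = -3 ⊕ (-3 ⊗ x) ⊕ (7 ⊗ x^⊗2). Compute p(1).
p(1) = -3

A tropical monomial a ⊗ x^⊗i evaluates to a + i · x. Evaluating each term at x = 1:
  Term 0 contributes -3 + 0 · 1 = -3
  Term 1 contributes -3 + 1 · 1 = -2
  Term 2 contributes 7 + 2 · 1 = 9
p(1) = ⊕ of these = min[-3, -2, 9] = -3.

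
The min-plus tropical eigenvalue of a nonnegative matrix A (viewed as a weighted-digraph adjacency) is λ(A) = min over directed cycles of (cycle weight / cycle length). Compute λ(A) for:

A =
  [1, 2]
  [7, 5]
λ(A) = 1

Enumerate directed cycles and compute their means (weight / length). Sample:
  cycle 0 → 0: weight = 1, length = 1, mean = 1/1 ≈ 1.000
  cycle 1 → 1: weight = 5, length = 1, mean = 5/1 ≈ 5.000
  cycle 0 → 1 → 0: weight = 9, length = 2, mean = 9/2 ≈ 4.500
  cycle 1 → 0 → 1: weight = 9, length = 2, mean = 9/2 ≈ 4.500
Minimum mean = 1.000, attained e.g. along the cycle 0 → 0 with weight 1 and length 1. So λ(A) = 1/1 = 1.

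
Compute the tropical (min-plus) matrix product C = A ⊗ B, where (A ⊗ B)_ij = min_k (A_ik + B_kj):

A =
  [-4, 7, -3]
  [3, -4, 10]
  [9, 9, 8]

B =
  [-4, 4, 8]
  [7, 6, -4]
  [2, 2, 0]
A ⊗ B =
  [-8, -1, -3]
  [-1, 2, -8]
  [5, 10, 5]

Apply the min-plus product entry-by-entry:
  C[0][0] = min over k of (A[0][0] + B[0][0] = -4 + -4 = -8, A[0][1] + B[1][0] = 7 + 7 = 14, A[0][2] + B[2][0] = -3 + 2 = -1) = -8 (attained at k = 0)
  C[0][1] = min over k of (A[0][0] + B[0][1] = -4 + 4 = 0, A[0][1] + B[1][1] = 7 + 6 = 13, A[0][2] + B[2][1] = -3 + 2 = -1) = -1 (attained at k = 2)
  C[0][2] = min over k of (A[0][0] + B[0][2] = -4 + 8 = 4, A[0][1] + B[1][2] = 7 + -4 = 3, A[0][2] + B[2][2] = -3 + 0 = -3) = -3 (attained at k = 2)
  C[1][0] = min over k of (A[1][0] + B[0][0] = 3 + -4 = -1, A[1][1] + B[1][0] = -4 + 7 = 3, A[1][2] + B[2][0] = 10 + 2 = 12) = -1 (attained at k = 0)
  C[1][1] = min over k of (A[1][0] + B[0][1] = 3 + 4 = 7, A[1][1] + B[1][1] = -4 + 6 = 2, A[1][2] + B[2][1] = 10 + 2 = 12) = 2 (attained at k = 1)
  C[1][2] = min over k of (A[1][0] + B[0][2] = 3 + 8 = 11, A[1][1] + B[1][2] = -4 + -4 = -8, A[1][2] + B[2][2] = 10 + 0 = 10) = -8 (attained at k = 1)
  C[2][0] = min over k of (A[2][0] + B[0][0] = 9 + -4 = 5, A[2][1] + B[1][0] = 9 + 7 = 16, A[2][2] + B[2][0] = 8 + 2 = 10) = 5 (attained at k = 0)
  C[2][1] = min over k of (A[2][0] + B[0][1] = 9 + 4 = 13, A[2][1] + B[1][1] = 9 + 6 = 15, A[2][2] + B[2][1] = 8 + 2 = 10) = 10 (attained at k = 2)
  C[2][2] = min over k of (A[2][0] + B[0][2] = 9 + 8 = 17, A[2][1] + B[1][2] = 9 + -4 = 5, A[2][2] + B[2][2] = 8 + 0 = 8) = 5 (attained at k = 1)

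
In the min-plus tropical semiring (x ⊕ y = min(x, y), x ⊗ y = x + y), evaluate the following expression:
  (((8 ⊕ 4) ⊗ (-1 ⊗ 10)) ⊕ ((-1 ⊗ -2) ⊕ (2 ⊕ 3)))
(((8 ⊕ 4) ⊗ (-1 ⊗ 10)) ⊕ ((-1 ⊗ -2) ⊕ (2 ⊕ 3))) = -3

Expand innermost to outermost. Recall ⊕ takes the minimum of its arguments and ⊗ takes their sum. Working out the expression (((8 ⊕ 4) ⊗ (-1 ⊗ 10)) ⊕ ((-1 ⊗ -2) ⊕ (2 ⊕ 3))) gives -3.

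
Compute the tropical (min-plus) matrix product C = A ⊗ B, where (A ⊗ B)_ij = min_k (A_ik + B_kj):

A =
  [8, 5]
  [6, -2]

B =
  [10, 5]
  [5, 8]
A ⊗ B =
  [10, 13]
  [3, 6]

Apply the min-plus product entry-by-entry:
  C[0][0] = min over k of (A[0][0] + B[0][0] = 8 + 10 = 18, A[0][1] + B[1][0] = 5 + 5 = 10) = 10 (attained at k = 1)
  C[0][1] = min over k of (A[0][0] + B[0][1] = 8 + 5 = 13, A[0][1] + B[1][1] = 5 + 8 = 13) = 13 (attained at k = 0)
  C[1][0] = min over k of (A[1][0] + B[0][0] = 6 + 10 = 16, A[1][1] + B[1][0] = -2 + 5 = 3) = 3 (attained at k = 1)
  C[1][1] = min over k of (A[1][0] + B[0][1] = 6 + 5 = 11, A[1][1] + B[1][1] = -2 + 8 = 6) = 6 (attained at k = 1)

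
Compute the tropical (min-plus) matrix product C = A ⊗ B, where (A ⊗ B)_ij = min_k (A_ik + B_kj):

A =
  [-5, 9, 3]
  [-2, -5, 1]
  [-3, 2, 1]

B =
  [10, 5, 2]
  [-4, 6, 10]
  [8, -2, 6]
A ⊗ B =
  [5, 0, -3]
  [-9, -1, 0]
  [-2, -1, -1]

Apply the min-plus product entry-by-entry:
  C[0][0] = min over k of (A[0][0] + B[0][0] = -5 + 10 = 5, A[0][1] + B[1][0] = 9 + -4 = 5, A[0][2] + B[2][0] = 3 + 8 = 11) = 5 (attained at k = 0)
  C[0][1] = min over k of (A[0][0] + B[0][1] = -5 + 5 = 0, A[0][1] + B[1][1] = 9 + 6 = 15, A[0][2] + B[2][1] = 3 + -2 = 1) = 0 (attained at k = 0)
  C[0][2] = min over k of (A[0][0] + B[0][2] = -5 + 2 = -3, A[0][1] + B[1][2] = 9 + 10 = 19, A[0][2] + B[2][2] = 3 + 6 = 9) = -3 (attained at k = 0)
  C[1][0] = min over k of (A[1][0] + B[0][0] = -2 + 10 = 8, A[1][1] + B[1][0] = -5 + -4 = -9, A[1][2] + B[2][0] = 1 + 8 = 9) = -9 (attained at k = 1)
  C[1][1] = min over k of (A[1][0] + B[0][1] = -2 + 5 = 3, A[1][1] + B[1][1] = -5 + 6 = 1, A[1][2] + B[2][1] = 1 + -2 = -1) = -1 (attained at k = 2)
  C[1][2] = min over k of (A[1][0] + B[0][2] = -2 + 2 = 0, A[1][1] + B[1][2] = -5 + 10 = 5, A[1][2] + B[2][2] = 1 + 6 = 7) = 0 (attained at k = 0)
  C[2][0] = min over k of (A[2][0] + B[0][0] = -3 + 10 = 7, A[2][1] + B[1][0] = 2 + -4 = -2, A[2][2] + B[2][0] = 1 + 8 = 9) = -2 (attained at k = 1)
  C[2][1] = min over k of (A[2][0] + B[0][1] = -3 + 5 = 2, A[2][1] + B[1][1] = 2 + 6 = 8, A[2][2] + B[2][1] = 1 + -2 = -1) = -1 (attained at k = 2)
  C[2][2] = min over k of (A[2][0] + B[0][2] = -3 + 2 = -1, A[2][1] + B[1][2] = 2 + 10 = 12, A[2][2] + B[2][2] = 1 + 6 = 7) = -1 (attained at k = 0)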